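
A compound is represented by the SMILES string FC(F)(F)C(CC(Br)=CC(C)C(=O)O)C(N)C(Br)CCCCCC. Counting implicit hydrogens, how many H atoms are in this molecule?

Walk through each heavy atom and fill implicit hydrogens from standard valence (C 4, N 3, O 2, S 2, halogen 1):
  atom 1: F (halogen, monovalent) → 0 H
  atom 2: C, bond orders sum to 4 (valence 4) → 0 H
  atom 3: F (halogen, monovalent) → 0 H
  atom 4: F (halogen, monovalent) → 0 H
  atom 5: C, bond orders sum to 3 (valence 4) → 1 H
  atom 6: C, bond orders sum to 2 (valence 4) → 2 H
  atom 7: C, bond orders sum to 4 (valence 4) → 0 H
  atom 8: Br (halogen, monovalent) → 0 H
  atom 9: C, bond orders sum to 3 (valence 4) → 1 H
  atom 10: C, bond orders sum to 3 (valence 4) → 1 H
  atom 11: C, bond orders sum to 1 (valence 4) → 3 H
  atom 12: C, bond orders sum to 4 (valence 4) → 0 H
  atom 13: O, bond orders sum to 2 (valence 2) → 0 H
  atom 14: O, bond orders sum to 1 (valence 2) → 1 H
  atom 15: C, bond orders sum to 3 (valence 4) → 1 H
  atom 16: N, bond orders sum to 1 (valence 3) → 2 H
  atom 17: C, bond orders sum to 3 (valence 4) → 1 H
  atom 18: Br (halogen, monovalent) → 0 H
  atom 19: C, bond orders sum to 2 (valence 4) → 2 H
  atom 20: C, bond orders sum to 2 (valence 4) → 2 H
  atom 21: C, bond orders sum to 2 (valence 4) → 2 H
  atom 22: C, bond orders sum to 2 (valence 4) → 2 H
  atom 23: C, bond orders sum to 2 (valence 4) → 2 H
  atom 24: C, bond orders sum to 1 (valence 4) → 3 H
Total hydrogens: 26.

26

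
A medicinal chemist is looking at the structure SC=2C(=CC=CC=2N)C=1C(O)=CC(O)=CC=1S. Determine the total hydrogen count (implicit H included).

Walk through each heavy atom and fill implicit hydrogens from standard valence (C 4, N 3, O 2, S 2, halogen 1):
  atom 1: S, bond orders sum to 1 (valence 2) → 1 H
  atom 2: C, bond orders sum to 4 (valence 4) → 0 H
  atom 3: C, bond orders sum to 4 (valence 4) → 0 H
  atom 4: C, bond orders sum to 3 (valence 4) → 1 H
  atom 5: C, bond orders sum to 3 (valence 4) → 1 H
  atom 6: C, bond orders sum to 3 (valence 4) → 1 H
  atom 7: C, bond orders sum to 4 (valence 4) → 0 H
  atom 8: N, bond orders sum to 1 (valence 3) → 2 H
  atom 9: C, bond orders sum to 4 (valence 4) → 0 H
  atom 10: C, bond orders sum to 4 (valence 4) → 0 H
  atom 11: O, bond orders sum to 1 (valence 2) → 1 H
  atom 12: C, bond orders sum to 3 (valence 4) → 1 H
  atom 13: C, bond orders sum to 4 (valence 4) → 0 H
  atom 14: O, bond orders sum to 1 (valence 2) → 1 H
  atom 15: C, bond orders sum to 3 (valence 4) → 1 H
  atom 16: C, bond orders sum to 4 (valence 4) → 0 H
  atom 17: S, bond orders sum to 1 (valence 2) → 1 H
Total hydrogens: 11.

11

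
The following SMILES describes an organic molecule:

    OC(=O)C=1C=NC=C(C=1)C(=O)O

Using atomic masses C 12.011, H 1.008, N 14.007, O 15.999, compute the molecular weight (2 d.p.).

First, the molecular formula is C7H5NO4 (counting implicit H from valence).
  C: 7 × 12.011 = 84.077
  H: 5 × 1.008 = 5.040
  N: 1 × 14.007 = 14.007
  O: 4 × 15.999 = 63.996
Sum: 7×12.011 + 5×1.008 + 1×14.007 + 4×15.999 = 167.120 → 167.12 g/mol.

167.12 g/mol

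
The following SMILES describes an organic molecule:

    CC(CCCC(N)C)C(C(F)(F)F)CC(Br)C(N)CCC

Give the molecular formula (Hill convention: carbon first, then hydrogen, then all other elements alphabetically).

C15H30BrF3N2

Walk through each heavy atom and fill implicit hydrogens from standard valence (C 4, N 3, O 2, S 2, halogen 1):
  atom 1: C, bond orders sum to 1 (valence 4) → 3 H
  atom 2: C, bond orders sum to 3 (valence 4) → 1 H
  atom 3: C, bond orders sum to 2 (valence 4) → 2 H
  atom 4: C, bond orders sum to 2 (valence 4) → 2 H
  atom 5: C, bond orders sum to 2 (valence 4) → 2 H
  atom 6: C, bond orders sum to 3 (valence 4) → 1 H
  atom 7: N, bond orders sum to 1 (valence 3) → 2 H
  atom 8: C, bond orders sum to 1 (valence 4) → 3 H
  atom 9: C, bond orders sum to 3 (valence 4) → 1 H
  atom 10: C, bond orders sum to 4 (valence 4) → 0 H
  atom 11: F (halogen, monovalent) → 0 H
  atom 12: F (halogen, monovalent) → 0 H
  atom 13: F (halogen, monovalent) → 0 H
  atom 14: C, bond orders sum to 2 (valence 4) → 2 H
  atom 15: C, bond orders sum to 3 (valence 4) → 1 H
  atom 16: Br (halogen, monovalent) → 0 H
  atom 17: C, bond orders sum to 3 (valence 4) → 1 H
  atom 18: N, bond orders sum to 1 (valence 3) → 2 H
  atom 19: C, bond orders sum to 2 (valence 4) → 2 H
  atom 20: C, bond orders sum to 2 (valence 4) → 2 H
  atom 21: C, bond orders sum to 1 (valence 4) → 3 H
Totals → C:15, H:30, Br:1, F:3, N:2.
In Hill order: C15H30BrF3N2.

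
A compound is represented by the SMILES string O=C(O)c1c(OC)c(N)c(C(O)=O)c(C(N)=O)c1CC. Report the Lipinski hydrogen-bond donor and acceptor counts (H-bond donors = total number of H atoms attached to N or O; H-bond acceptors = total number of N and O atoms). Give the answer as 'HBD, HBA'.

Donors: find every N or O and count the H atoms it carries.
  atom 1 (O): bond orders sum to 2 → 0 H
  atom 3 (O): bond orders sum to 1 → 1 H
  atom 6 (O): bond orders sum to 2 → 0 H
  atom 9 (N): bond orders sum to 1 → 2 H
  atom 12 (O): bond orders sum to 1 → 1 H
  atom 13 (O): bond orders sum to 2 → 0 H
  atom 16 (N): bond orders sum to 1 → 2 H
  atom 17 (O): bond orders sum to 2 → 0 H
Lipinski HBD = 6.
Acceptors: N atoms = 2, O atoms = 6 → HBA = 8.

6, 8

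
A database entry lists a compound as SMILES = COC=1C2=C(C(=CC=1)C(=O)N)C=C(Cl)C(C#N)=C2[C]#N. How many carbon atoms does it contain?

Count every carbon token in the SMILES (each C, including those in ring-closure positions and inside branches).
Carbon count: 14.

14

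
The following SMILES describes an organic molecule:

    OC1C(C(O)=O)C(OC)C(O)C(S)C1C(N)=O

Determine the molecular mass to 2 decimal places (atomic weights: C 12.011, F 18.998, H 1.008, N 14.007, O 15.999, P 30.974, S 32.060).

265.28 g/mol

First, the molecular formula is C9H15NO6S (counting implicit H from valence).
  C: 9 × 12.011 = 108.099
  H: 15 × 1.008 = 15.120
  N: 1 × 14.007 = 14.007
  O: 6 × 15.999 = 95.994
  S: 1 × 32.060 = 32.060
Sum: 9×12.011 + 15×1.008 + 1×14.007 + 6×15.999 + 1×32.060 = 265.280 → 265.28 g/mol.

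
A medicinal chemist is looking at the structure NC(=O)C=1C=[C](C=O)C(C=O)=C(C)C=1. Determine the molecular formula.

Walk through each heavy atom and fill implicit hydrogens from standard valence (C 4, N 3, O 2, S 2, halogen 1):
  atom 1: N, bond orders sum to 1 (valence 3) → 2 H
  atom 2: C, bond orders sum to 4 (valence 4) → 0 H
  atom 3: O, bond orders sum to 2 (valence 2) → 0 H
  atom 4: C, bond orders sum to 4 (valence 4) → 0 H
  atom 5: C, bond orders sum to 3 (valence 4) → 1 H
  atom 6: C with explicit H count 0
  atom 7: C, bond orders sum to 3 (valence 4) → 1 H
  atom 8: O, bond orders sum to 2 (valence 2) → 0 H
  atom 9: C, bond orders sum to 4 (valence 4) → 0 H
  atom 10: C, bond orders sum to 3 (valence 4) → 1 H
  atom 11: O, bond orders sum to 2 (valence 2) → 0 H
  atom 12: C, bond orders sum to 4 (valence 4) → 0 H
  atom 13: C, bond orders sum to 1 (valence 4) → 3 H
  atom 14: C, bond orders sum to 3 (valence 4) → 1 H
Totals → C:10, H:9, N:1, O:3.
In Hill order: C10H9NO3.

C10H9NO3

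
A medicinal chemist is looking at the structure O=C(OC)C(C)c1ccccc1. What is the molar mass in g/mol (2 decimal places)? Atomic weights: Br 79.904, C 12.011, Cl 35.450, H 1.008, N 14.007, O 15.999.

164.20 g/mol

First, the molecular formula is C10H12O2 (counting implicit H from valence).
  C: 10 × 12.011 = 120.110
  H: 12 × 1.008 = 12.096
  O: 2 × 15.999 = 31.998
Sum: 10×12.011 + 12×1.008 + 2×15.999 = 164.204 → 164.20 g/mol.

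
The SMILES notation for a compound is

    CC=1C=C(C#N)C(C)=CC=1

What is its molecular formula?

C9H9N

Walk through each heavy atom and fill implicit hydrogens from standard valence (C 4, N 3, O 2, S 2, halogen 1):
  atom 1: C, bond orders sum to 1 (valence 4) → 3 H
  atom 2: C, bond orders sum to 4 (valence 4) → 0 H
  atom 3: C, bond orders sum to 3 (valence 4) → 1 H
  atom 4: C, bond orders sum to 4 (valence 4) → 0 H
  atom 5: C, bond orders sum to 4 (valence 4) → 0 H
  atom 6: N, bond orders sum to 3 (valence 3) → 0 H
  atom 7: C, bond orders sum to 4 (valence 4) → 0 H
  atom 8: C, bond orders sum to 1 (valence 4) → 3 H
  atom 9: C, bond orders sum to 3 (valence 4) → 1 H
  atom 10: C, bond orders sum to 3 (valence 4) → 1 H
Totals → C:9, H:9, N:1.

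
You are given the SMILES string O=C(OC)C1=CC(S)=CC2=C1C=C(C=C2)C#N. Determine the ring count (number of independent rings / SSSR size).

In SMILES, each pair of matching ring-closure digits denotes one ring-closing bond; the number of such bonds equals the number of independent rings.
Ring-closure bonds here: 2.

2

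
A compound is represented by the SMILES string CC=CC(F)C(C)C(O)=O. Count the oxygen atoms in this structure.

Scan the SMILES for O atoms (remember two-letter symbols like Cl and Br are single atoms).
Oxygen count: 2.

2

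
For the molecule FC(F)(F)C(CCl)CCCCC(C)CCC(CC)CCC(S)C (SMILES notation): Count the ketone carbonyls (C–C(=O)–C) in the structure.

0

Scan the SMILES for the ketone motif — none present.
Groups that are present: 1 thiol.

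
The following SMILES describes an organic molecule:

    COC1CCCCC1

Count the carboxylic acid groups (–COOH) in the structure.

Scan the SMILES for the carboxylic acid motif — none present.
Groups that are present: 1 ether.

0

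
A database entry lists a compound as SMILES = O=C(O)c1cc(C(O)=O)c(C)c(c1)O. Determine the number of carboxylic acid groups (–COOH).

The carboxylic acid motif appears at heavy-atom positions 2, 7 in the SMILES.
Other groups present: 1 hydroxyl.
Carboxylic acid count: 2.

2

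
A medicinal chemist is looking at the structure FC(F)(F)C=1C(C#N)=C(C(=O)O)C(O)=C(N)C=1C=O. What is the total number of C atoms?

Count every carbon token in the SMILES (each C, including those in ring-closure positions and inside branches).
Carbon count: 10.

10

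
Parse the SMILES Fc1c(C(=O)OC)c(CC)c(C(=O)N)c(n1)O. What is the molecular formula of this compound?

C10H11FN2O4

Walk through each heavy atom and fill implicit hydrogens from standard valence (C 4, N 3, O 2, S 2, halogen 1); for lowercase aromatic atoms, an aromatic c carries 1 H when it has two neighbours and 0 H with three, and aromatic n carries 0 H:
  atom 1: F (halogen, monovalent) → 0 H
  atom 2: aromatic c, 3 neighbours → 0 H
  atom 3: aromatic c, 3 neighbours → 0 H
  atom 4: C, bond orders sum to 4 (valence 4) → 0 H
  atom 5: O, bond orders sum to 2 (valence 2) → 0 H
  atom 6: O, bond orders sum to 2 (valence 2) → 0 H
  atom 7: C, bond orders sum to 1 (valence 4) → 3 H
  atom 8: aromatic c, 3 neighbours → 0 H
  atom 9: C, bond orders sum to 2 (valence 4) → 2 H
  atom 10: C, bond orders sum to 1 (valence 4) → 3 H
  atom 11: aromatic c, 3 neighbours → 0 H
  atom 12: C, bond orders sum to 4 (valence 4) → 0 H
  atom 13: O, bond orders sum to 2 (valence 2) → 0 H
  atom 14: N, bond orders sum to 1 (valence 3) → 2 H
  atom 15: aromatic c, 3 neighbours → 0 H
  atom 16: aromatic n, 2 neighbours → 0 H
  atom 17: O, bond orders sum to 1 (valence 2) → 1 H
Totals → C:10, H:11, F:1, N:2, O:4.
In Hill order: C10H11FN2O4.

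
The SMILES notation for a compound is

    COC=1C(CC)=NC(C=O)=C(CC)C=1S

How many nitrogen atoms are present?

Scan the SMILES for N atoms (remember two-letter symbols like Cl and Br are single atoms).
Nitrogen count: 1.

1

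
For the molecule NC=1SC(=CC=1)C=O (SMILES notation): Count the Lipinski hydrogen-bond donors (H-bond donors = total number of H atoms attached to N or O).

2

Donors: find every N or O and count the H atoms it carries.
  atom 1 (N): bond orders sum to 1 → 2 H
  atom 8 (O): bond orders sum to 2 → 0 H
Lipinski HBD = 2.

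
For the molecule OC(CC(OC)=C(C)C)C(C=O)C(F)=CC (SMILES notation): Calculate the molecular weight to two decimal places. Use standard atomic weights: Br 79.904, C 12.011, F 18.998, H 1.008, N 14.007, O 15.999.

First, the molecular formula is C12H19FO3 (counting implicit H from valence).
  C: 12 × 12.011 = 144.132
  F: 1 × 18.998 = 18.998
  H: 19 × 1.008 = 19.152
  O: 3 × 15.999 = 47.997
Sum: 12×12.011 + 1×18.998 + 19×1.008 + 3×15.999 = 230.279 → 230.28 g/mol.

230.28 g/mol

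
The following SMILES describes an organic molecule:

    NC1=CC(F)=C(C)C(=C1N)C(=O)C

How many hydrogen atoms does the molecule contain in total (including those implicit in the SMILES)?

11

Walk through each heavy atom and fill implicit hydrogens from standard valence (C 4, N 3, O 2, S 2, halogen 1):
  atom 1: N, bond orders sum to 1 (valence 3) → 2 H
  atom 2: C, bond orders sum to 4 (valence 4) → 0 H
  atom 3: C, bond orders sum to 3 (valence 4) → 1 H
  atom 4: C, bond orders sum to 4 (valence 4) → 0 H
  atom 5: F (halogen, monovalent) → 0 H
  atom 6: C, bond orders sum to 4 (valence 4) → 0 H
  atom 7: C, bond orders sum to 1 (valence 4) → 3 H
  atom 8: C, bond orders sum to 4 (valence 4) → 0 H
  atom 9: C, bond orders sum to 4 (valence 4) → 0 H
  atom 10: N, bond orders sum to 1 (valence 3) → 2 H
  atom 11: C, bond orders sum to 4 (valence 4) → 0 H
  atom 12: O, bond orders sum to 2 (valence 2) → 0 H
  atom 13: C, bond orders sum to 1 (valence 4) → 3 H
Total hydrogens: 11.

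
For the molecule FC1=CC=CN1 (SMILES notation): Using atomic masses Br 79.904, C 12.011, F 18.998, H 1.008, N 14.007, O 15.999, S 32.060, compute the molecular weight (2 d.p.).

First, the molecular formula is C4H4FN (counting implicit H from valence).
  C: 4 × 12.011 = 48.044
  F: 1 × 18.998 = 18.998
  H: 4 × 1.008 = 4.032
  N: 1 × 14.007 = 14.007
Sum: 4×12.011 + 1×18.998 + 4×1.008 + 1×14.007 = 85.081 → 85.08 g/mol.

85.08 g/mol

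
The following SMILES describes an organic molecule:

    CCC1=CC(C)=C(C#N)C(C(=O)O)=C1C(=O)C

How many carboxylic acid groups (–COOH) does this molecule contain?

1

The carboxylic acid motif appears at heavy-atom position 11 in the SMILES.
Other groups present: 1 ketone, 1 nitrile.
Carboxylic acid count: 1.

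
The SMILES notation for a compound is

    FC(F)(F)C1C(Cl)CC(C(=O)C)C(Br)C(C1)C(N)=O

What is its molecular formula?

C11H14BrClF3NO2

Walk through each heavy atom and fill implicit hydrogens from standard valence (C 4, N 3, O 2, S 2, halogen 1):
  atom 1: F (halogen, monovalent) → 0 H
  atom 2: C, bond orders sum to 4 (valence 4) → 0 H
  atom 3: F (halogen, monovalent) → 0 H
  atom 4: F (halogen, monovalent) → 0 H
  atom 5: C, bond orders sum to 3 (valence 4) → 1 H
  atom 6: C, bond orders sum to 3 (valence 4) → 1 H
  atom 7: Cl (halogen, monovalent) → 0 H
  atom 8: C, bond orders sum to 2 (valence 4) → 2 H
  atom 9: C, bond orders sum to 3 (valence 4) → 1 H
  atom 10: C, bond orders sum to 4 (valence 4) → 0 H
  atom 11: O, bond orders sum to 2 (valence 2) → 0 H
  atom 12: C, bond orders sum to 1 (valence 4) → 3 H
  atom 13: C, bond orders sum to 3 (valence 4) → 1 H
  atom 14: Br (halogen, monovalent) → 0 H
  atom 15: C, bond orders sum to 3 (valence 4) → 1 H
  atom 16: C, bond orders sum to 2 (valence 4) → 2 H
  atom 17: C, bond orders sum to 4 (valence 4) → 0 H
  atom 18: N, bond orders sum to 1 (valence 3) → 2 H
  atom 19: O, bond orders sum to 2 (valence 2) → 0 H
Totals → C:11, H:14, Br:1, Cl:1, F:3, N:1, O:2.
In Hill order: C11H14BrClF3NO2.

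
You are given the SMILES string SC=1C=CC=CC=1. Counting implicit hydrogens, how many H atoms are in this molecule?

Walk through each heavy atom and fill implicit hydrogens from standard valence (C 4, N 3, O 2, S 2, halogen 1):
  atom 1: S, bond orders sum to 1 (valence 2) → 1 H
  atom 2: C, bond orders sum to 4 (valence 4) → 0 H
  atom 3: C, bond orders sum to 3 (valence 4) → 1 H
  atom 4: C, bond orders sum to 3 (valence 4) → 1 H
  atom 5: C, bond orders sum to 3 (valence 4) → 1 H
  atom 6: C, bond orders sum to 3 (valence 4) → 1 H
  atom 7: C, bond orders sum to 3 (valence 4) → 1 H
Total hydrogens: 6.

6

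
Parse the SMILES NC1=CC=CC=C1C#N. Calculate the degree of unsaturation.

Degree of unsaturation = (number of rings) + (number of π bonds).
Ring closures in the SMILES: 1.
π bonds: 3 double bonds (each 1 DoU), 1 triple bond (each 2 DoU) → 5 DoU from unsaturation.
Total DoU = 1 + 5 = 6.

6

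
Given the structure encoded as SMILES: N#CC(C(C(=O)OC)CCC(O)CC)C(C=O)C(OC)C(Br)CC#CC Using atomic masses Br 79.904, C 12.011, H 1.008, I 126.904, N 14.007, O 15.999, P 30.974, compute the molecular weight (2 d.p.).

430.34 g/mol

First, the molecular formula is C19H28BrNO5 (counting implicit H from valence).
  Br: 1 × 79.904 = 79.904
  C: 19 × 12.011 = 228.209
  H: 28 × 1.008 = 28.224
  N: 1 × 14.007 = 14.007
  O: 5 × 15.999 = 79.995
Sum: 1×79.904 + 19×12.011 + 28×1.008 + 1×14.007 + 5×15.999 = 430.339 → 430.34 g/mol.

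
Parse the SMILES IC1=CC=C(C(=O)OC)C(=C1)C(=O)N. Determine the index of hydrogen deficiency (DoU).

6

Degree of unsaturation = (number of rings) + (number of π bonds).
Ring closures in the SMILES: 1.
π bonds: 5 double bonds (each 1 DoU) → 5 DoU from unsaturation.
Total DoU = 1 + 5 = 6.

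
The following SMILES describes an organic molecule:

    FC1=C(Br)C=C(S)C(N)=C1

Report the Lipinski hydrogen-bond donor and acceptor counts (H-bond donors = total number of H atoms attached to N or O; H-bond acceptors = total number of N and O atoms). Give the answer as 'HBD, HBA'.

Donors: find every N or O and count the H atoms it carries.
  atom 9 (N): bond orders sum to 1 → 2 H
Lipinski HBD = 2.
Acceptors: N atoms = 1, O atoms = 0 → HBA = 1.

2, 1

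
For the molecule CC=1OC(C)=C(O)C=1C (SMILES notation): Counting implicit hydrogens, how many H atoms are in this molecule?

10

Walk through each heavy atom and fill implicit hydrogens from standard valence (C 4, N 3, O 2, S 2, halogen 1):
  atom 1: C, bond orders sum to 1 (valence 4) → 3 H
  atom 2: C, bond orders sum to 4 (valence 4) → 0 H
  atom 3: O, bond orders sum to 2 (valence 2) → 0 H
  atom 4: C, bond orders sum to 4 (valence 4) → 0 H
  atom 5: C, bond orders sum to 1 (valence 4) → 3 H
  atom 6: C, bond orders sum to 4 (valence 4) → 0 H
  atom 7: O, bond orders sum to 1 (valence 2) → 1 H
  atom 8: C, bond orders sum to 4 (valence 4) → 0 H
  atom 9: C, bond orders sum to 1 (valence 4) → 3 H
Total hydrogens: 10.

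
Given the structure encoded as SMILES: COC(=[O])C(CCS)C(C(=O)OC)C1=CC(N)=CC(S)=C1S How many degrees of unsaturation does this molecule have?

6

Molecular formula: C14H19NO4S3.
DoU = (2C + 2 + N − H − X) / 2, where X is the halogen count and O/S are ignored.
    = (2·14 + 2 + 1 − 19 − 0) / 2 = 12 / 2 = 6.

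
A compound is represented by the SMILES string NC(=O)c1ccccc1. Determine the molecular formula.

C7H7NO

Walk through each heavy atom and fill implicit hydrogens from standard valence (C 4, N 3, O 2, S 2, halogen 1); for lowercase aromatic atoms, an aromatic c carries 1 H when it has two neighbours and 0 H with three, and aromatic n carries 0 H:
  atom 1: N, bond orders sum to 1 (valence 3) → 2 H
  atom 2: C, bond orders sum to 4 (valence 4) → 0 H
  atom 3: O, bond orders sum to 2 (valence 2) → 0 H
  atom 4: aromatic c, 3 neighbours → 0 H
  atom 5: aromatic c, 2 neighbours → 1 H
  atom 6: aromatic c, 2 neighbours → 1 H
  atom 7: aromatic c, 2 neighbours → 1 H
  atom 8: aromatic c, 2 neighbours → 1 H
  atom 9: aromatic c, 2 neighbours → 1 H
Totals → C:7, H:7, N:1, O:1.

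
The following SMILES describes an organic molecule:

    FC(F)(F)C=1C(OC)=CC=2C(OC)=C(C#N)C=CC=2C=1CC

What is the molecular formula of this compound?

Walk through each heavy atom and fill implicit hydrogens from standard valence (C 4, N 3, O 2, S 2, halogen 1):
  atom 1: F (halogen, monovalent) → 0 H
  atom 2: C, bond orders sum to 4 (valence 4) → 0 H
  atom 3: F (halogen, monovalent) → 0 H
  atom 4: F (halogen, monovalent) → 0 H
  atom 5: C, bond orders sum to 4 (valence 4) → 0 H
  atom 6: C, bond orders sum to 4 (valence 4) → 0 H
  atom 7: O, bond orders sum to 2 (valence 2) → 0 H
  atom 8: C, bond orders sum to 1 (valence 4) → 3 H
  atom 9: C, bond orders sum to 3 (valence 4) → 1 H
  atom 10: C, bond orders sum to 4 (valence 4) → 0 H
  atom 11: C, bond orders sum to 4 (valence 4) → 0 H
  atom 12: O, bond orders sum to 2 (valence 2) → 0 H
  atom 13: C, bond orders sum to 1 (valence 4) → 3 H
  atom 14: C, bond orders sum to 4 (valence 4) → 0 H
  atom 15: C, bond orders sum to 4 (valence 4) → 0 H
  atom 16: N, bond orders sum to 3 (valence 3) → 0 H
  atom 17: C, bond orders sum to 3 (valence 4) → 1 H
  atom 18: C, bond orders sum to 3 (valence 4) → 1 H
  atom 19: C, bond orders sum to 4 (valence 4) → 0 H
  atom 20: C, bond orders sum to 4 (valence 4) → 0 H
  atom 21: C, bond orders sum to 2 (valence 4) → 2 H
  atom 22: C, bond orders sum to 1 (valence 4) → 3 H
Totals → C:16, H:14, F:3, N:1, O:2.

C16H14F3NO2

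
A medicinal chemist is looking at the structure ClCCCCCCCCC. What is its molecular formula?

C9H19Cl

Walk through each heavy atom and fill implicit hydrogens from standard valence (C 4, N 3, O 2, S 2, halogen 1):
  atom 1: Cl (halogen, monovalent) → 0 H
  atom 2: C, bond orders sum to 2 (valence 4) → 2 H
  atom 3: C, bond orders sum to 2 (valence 4) → 2 H
  atom 4: C, bond orders sum to 2 (valence 4) → 2 H
  atom 5: C, bond orders sum to 2 (valence 4) → 2 H
  atom 6: C, bond orders sum to 2 (valence 4) → 2 H
  atom 7: C, bond orders sum to 2 (valence 4) → 2 H
  atom 8: C, bond orders sum to 2 (valence 4) → 2 H
  atom 9: C, bond orders sum to 2 (valence 4) → 2 H
  atom 10: C, bond orders sum to 1 (valence 4) → 3 H
Totals → C:9, H:19, Cl:1.
In Hill order: C9H19Cl.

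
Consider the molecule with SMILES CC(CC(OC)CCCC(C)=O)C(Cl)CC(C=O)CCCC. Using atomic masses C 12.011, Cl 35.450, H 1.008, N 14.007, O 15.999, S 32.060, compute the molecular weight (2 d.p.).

First, the molecular formula is C18H33ClO3 (counting implicit H from valence).
  C: 18 × 12.011 = 216.198
  Cl: 1 × 35.450 = 35.450
  H: 33 × 1.008 = 33.264
  O: 3 × 15.999 = 47.997
Sum: 18×12.011 + 1×35.450 + 33×1.008 + 3×15.999 = 332.909 → 332.91 g/mol.

332.91 g/mol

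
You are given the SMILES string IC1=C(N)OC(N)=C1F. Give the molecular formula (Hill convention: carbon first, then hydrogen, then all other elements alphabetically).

C4H4FIN2O

Walk through each heavy atom and fill implicit hydrogens from standard valence (C 4, N 3, O 2, S 2, halogen 1):
  atom 1: I (halogen, monovalent) → 0 H
  atom 2: C, bond orders sum to 4 (valence 4) → 0 H
  atom 3: C, bond orders sum to 4 (valence 4) → 0 H
  atom 4: N, bond orders sum to 1 (valence 3) → 2 H
  atom 5: O, bond orders sum to 2 (valence 2) → 0 H
  atom 6: C, bond orders sum to 4 (valence 4) → 0 H
  atom 7: N, bond orders sum to 1 (valence 3) → 2 H
  atom 8: C, bond orders sum to 4 (valence 4) → 0 H
  atom 9: F (halogen, monovalent) → 0 H
Totals → C:4, H:4, F:1, I:1, N:2, O:1.
In Hill order: C4H4FIN2O.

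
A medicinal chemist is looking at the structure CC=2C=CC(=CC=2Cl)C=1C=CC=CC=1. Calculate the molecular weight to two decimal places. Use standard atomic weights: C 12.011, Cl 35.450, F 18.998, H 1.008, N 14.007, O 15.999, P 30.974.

202.68 g/mol

First, the molecular formula is C13H11Cl (counting implicit H from valence).
  C: 13 × 12.011 = 156.143
  Cl: 1 × 35.450 = 35.450
  H: 11 × 1.008 = 11.088
Sum: 13×12.011 + 1×35.450 + 11×1.008 = 202.681 → 202.68 g/mol.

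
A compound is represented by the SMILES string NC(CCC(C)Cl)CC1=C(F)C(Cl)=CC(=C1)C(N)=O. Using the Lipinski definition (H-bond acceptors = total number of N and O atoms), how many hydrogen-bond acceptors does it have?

3

N atoms: 2; O atoms: 1.
Lipinski HBA = 2 + 1 = 3.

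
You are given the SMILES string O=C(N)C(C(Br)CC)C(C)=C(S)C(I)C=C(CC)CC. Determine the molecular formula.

Walk through each heavy atom and fill implicit hydrogens from standard valence (C 4, N 3, O 2, S 2, halogen 1):
  atom 1: O, bond orders sum to 2 (valence 2) → 0 H
  atom 2: C, bond orders sum to 4 (valence 4) → 0 H
  atom 3: N, bond orders sum to 1 (valence 3) → 2 H
  atom 4: C, bond orders sum to 3 (valence 4) → 1 H
  atom 5: C, bond orders sum to 3 (valence 4) → 1 H
  atom 6: Br (halogen, monovalent) → 0 H
  atom 7: C, bond orders sum to 2 (valence 4) → 2 H
  atom 8: C, bond orders sum to 1 (valence 4) → 3 H
  atom 9: C, bond orders sum to 4 (valence 4) → 0 H
  atom 10: C, bond orders sum to 1 (valence 4) → 3 H
  atom 11: C, bond orders sum to 4 (valence 4) → 0 H
  atom 12: S, bond orders sum to 1 (valence 2) → 1 H
  atom 13: C, bond orders sum to 3 (valence 4) → 1 H
  atom 14: I (halogen, monovalent) → 0 H
  atom 15: C, bond orders sum to 3 (valence 4) → 1 H
  atom 16: C, bond orders sum to 4 (valence 4) → 0 H
  atom 17: C, bond orders sum to 2 (valence 4) → 2 H
  atom 18: C, bond orders sum to 1 (valence 4) → 3 H
  atom 19: C, bond orders sum to 2 (valence 4) → 2 H
  atom 20: C, bond orders sum to 1 (valence 4) → 3 H
Totals → C:15, H:25, Br:1, I:1, N:1, O:1, S:1.
In Hill order: C15H25BrINOS.

C15H25BrINOS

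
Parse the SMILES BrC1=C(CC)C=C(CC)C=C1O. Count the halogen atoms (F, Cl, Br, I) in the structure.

1

Halogen atoms appear at heavy-atom position 1 (1×Br).
Other groups present: 1 hydroxyl.
Halogen count: 1.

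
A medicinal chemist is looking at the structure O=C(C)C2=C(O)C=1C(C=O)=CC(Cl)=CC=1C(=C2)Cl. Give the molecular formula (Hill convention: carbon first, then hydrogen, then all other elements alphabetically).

Walk through each heavy atom and fill implicit hydrogens from standard valence (C 4, N 3, O 2, S 2, halogen 1):
  atom 1: O, bond orders sum to 2 (valence 2) → 0 H
  atom 2: C, bond orders sum to 4 (valence 4) → 0 H
  atom 3: C, bond orders sum to 1 (valence 4) → 3 H
  atom 4: C, bond orders sum to 4 (valence 4) → 0 H
  atom 5: C, bond orders sum to 4 (valence 4) → 0 H
  atom 6: O, bond orders sum to 1 (valence 2) → 1 H
  atom 7: C, bond orders sum to 4 (valence 4) → 0 H
  atom 8: C, bond orders sum to 4 (valence 4) → 0 H
  atom 9: C, bond orders sum to 3 (valence 4) → 1 H
  atom 10: O, bond orders sum to 2 (valence 2) → 0 H
  atom 11: C, bond orders sum to 3 (valence 4) → 1 H
  atom 12: C, bond orders sum to 4 (valence 4) → 0 H
  atom 13: Cl (halogen, monovalent) → 0 H
  atom 14: C, bond orders sum to 3 (valence 4) → 1 H
  atom 15: C, bond orders sum to 4 (valence 4) → 0 H
  atom 16: C, bond orders sum to 4 (valence 4) → 0 H
  atom 17: C, bond orders sum to 3 (valence 4) → 1 H
  atom 18: Cl (halogen, monovalent) → 0 H
Totals → C:13, H:8, Cl:2, O:3.
In Hill order: C13H8Cl2O3.

C13H8Cl2O3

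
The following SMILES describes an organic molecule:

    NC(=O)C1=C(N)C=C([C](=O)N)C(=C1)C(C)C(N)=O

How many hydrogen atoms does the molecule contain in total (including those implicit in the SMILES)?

Walk through each heavy atom and fill implicit hydrogens from standard valence (C 4, N 3, O 2, S 2, halogen 1):
  atom 1: N, bond orders sum to 1 (valence 3) → 2 H
  atom 2: C, bond orders sum to 4 (valence 4) → 0 H
  atom 3: O, bond orders sum to 2 (valence 2) → 0 H
  atom 4: C, bond orders sum to 4 (valence 4) → 0 H
  atom 5: C, bond orders sum to 4 (valence 4) → 0 H
  atom 6: N, bond orders sum to 1 (valence 3) → 2 H
  atom 7: C, bond orders sum to 3 (valence 4) → 1 H
  atom 8: C, bond orders sum to 4 (valence 4) → 0 H
  atom 9: C with explicit H count 0
  atom 10: O, bond orders sum to 2 (valence 2) → 0 H
  atom 11: N, bond orders sum to 1 (valence 3) → 2 H
  atom 12: C, bond orders sum to 4 (valence 4) → 0 H
  atom 13: C, bond orders sum to 3 (valence 4) → 1 H
  atom 14: C, bond orders sum to 3 (valence 4) → 1 H
  atom 15: C, bond orders sum to 1 (valence 4) → 3 H
  atom 16: C, bond orders sum to 4 (valence 4) → 0 H
  atom 17: N, bond orders sum to 1 (valence 3) → 2 H
  atom 18: O, bond orders sum to 2 (valence 2) → 0 H
Total hydrogens: 14.

14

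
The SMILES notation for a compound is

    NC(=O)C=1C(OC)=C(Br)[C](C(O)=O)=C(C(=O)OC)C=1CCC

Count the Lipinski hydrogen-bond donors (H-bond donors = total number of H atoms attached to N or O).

Donors: find every N or O and count the H atoms it carries.
  atom 1 (N): bond orders sum to 1 → 2 H
  atom 3 (O): bond orders sum to 2 → 0 H
  atom 6 (O): bond orders sum to 2 → 0 H
  atom 12 (O): bond orders sum to 1 → 1 H
  atom 13 (O): bond orders sum to 2 → 0 H
  atom 16 (O): bond orders sum to 2 → 0 H
  atom 17 (O): bond orders sum to 2 → 0 H
Lipinski HBD = 3.

3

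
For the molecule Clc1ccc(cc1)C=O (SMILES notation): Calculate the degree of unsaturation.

5

Molecular formula: C7H5ClO.
DoU = (2C + 2 + N − H − X) / 2, where X is the halogen count and O/S are ignored.
    = (2·7 + 2 + 0 − 5 − 1) / 2 = 10 / 2 = 5.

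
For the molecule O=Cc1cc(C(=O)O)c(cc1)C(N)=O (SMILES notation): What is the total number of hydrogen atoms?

Walk through each heavy atom and fill implicit hydrogens from standard valence (C 4, N 3, O 2, S 2, halogen 1); for lowercase aromatic atoms, an aromatic c carries 1 H when it has two neighbours and 0 H with three, and aromatic n carries 0 H:
  atom 1: O, bond orders sum to 2 (valence 2) → 0 H
  atom 2: C, bond orders sum to 3 (valence 4) → 1 H
  atom 3: aromatic c, 3 neighbours → 0 H
  atom 4: aromatic c, 2 neighbours → 1 H
  atom 5: aromatic c, 3 neighbours → 0 H
  atom 6: C, bond orders sum to 4 (valence 4) → 0 H
  atom 7: O, bond orders sum to 2 (valence 2) → 0 H
  atom 8: O, bond orders sum to 1 (valence 2) → 1 H
  atom 9: aromatic c, 3 neighbours → 0 H
  atom 10: aromatic c, 2 neighbours → 1 H
  atom 11: aromatic c, 2 neighbours → 1 H
  atom 12: C, bond orders sum to 4 (valence 4) → 0 H
  atom 13: N, bond orders sum to 1 (valence 3) → 2 H
  atom 14: O, bond orders sum to 2 (valence 2) → 0 H
Total hydrogens: 7.

7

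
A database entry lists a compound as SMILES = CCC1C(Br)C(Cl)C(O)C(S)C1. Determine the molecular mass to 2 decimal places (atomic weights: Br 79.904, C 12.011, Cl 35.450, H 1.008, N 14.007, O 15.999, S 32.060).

273.61 g/mol

First, the molecular formula is C8H14BrClOS (counting implicit H from valence).
  Br: 1 × 79.904 = 79.904
  C: 8 × 12.011 = 96.088
  Cl: 1 × 35.450 = 35.450
  H: 14 × 1.008 = 14.112
  O: 1 × 15.999 = 15.999
  S: 1 × 32.060 = 32.060
Sum: 1×79.904 + 8×12.011 + 1×35.450 + 14×1.008 + 1×15.999 + 1×32.060 = 273.613 → 273.61 g/mol.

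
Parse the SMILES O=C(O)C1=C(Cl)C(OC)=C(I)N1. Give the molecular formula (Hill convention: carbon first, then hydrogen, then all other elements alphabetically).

C6H5ClINO3

Walk through each heavy atom and fill implicit hydrogens from standard valence (C 4, N 3, O 2, S 2, halogen 1):
  atom 1: O, bond orders sum to 2 (valence 2) → 0 H
  atom 2: C, bond orders sum to 4 (valence 4) → 0 H
  atom 3: O, bond orders sum to 1 (valence 2) → 1 H
  atom 4: C, bond orders sum to 4 (valence 4) → 0 H
  atom 5: C, bond orders sum to 4 (valence 4) → 0 H
  atom 6: Cl (halogen, monovalent) → 0 H
  atom 7: C, bond orders sum to 4 (valence 4) → 0 H
  atom 8: O, bond orders sum to 2 (valence 2) → 0 H
  atom 9: C, bond orders sum to 1 (valence 4) → 3 H
  atom 10: C, bond orders sum to 4 (valence 4) → 0 H
  atom 11: I (halogen, monovalent) → 0 H
  atom 12: N, bond orders sum to 2 (valence 3) → 1 H
Totals → C:6, H:5, Cl:1, I:1, N:1, O:3.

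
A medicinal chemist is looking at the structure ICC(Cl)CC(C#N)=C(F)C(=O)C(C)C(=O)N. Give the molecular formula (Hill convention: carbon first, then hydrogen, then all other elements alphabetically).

C10H11ClFIN2O2

Walk through each heavy atom and fill implicit hydrogens from standard valence (C 4, N 3, O 2, S 2, halogen 1):
  atom 1: I (halogen, monovalent) → 0 H
  atom 2: C, bond orders sum to 2 (valence 4) → 2 H
  atom 3: C, bond orders sum to 3 (valence 4) → 1 H
  atom 4: Cl (halogen, monovalent) → 0 H
  atom 5: C, bond orders sum to 2 (valence 4) → 2 H
  atom 6: C, bond orders sum to 4 (valence 4) → 0 H
  atom 7: C, bond orders sum to 4 (valence 4) → 0 H
  atom 8: N, bond orders sum to 3 (valence 3) → 0 H
  atom 9: C, bond orders sum to 4 (valence 4) → 0 H
  atom 10: F (halogen, monovalent) → 0 H
  atom 11: C, bond orders sum to 4 (valence 4) → 0 H
  atom 12: O, bond orders sum to 2 (valence 2) → 0 H
  atom 13: C, bond orders sum to 3 (valence 4) → 1 H
  atom 14: C, bond orders sum to 1 (valence 4) → 3 H
  atom 15: C, bond orders sum to 4 (valence 4) → 0 H
  atom 16: O, bond orders sum to 2 (valence 2) → 0 H
  atom 17: N, bond orders sum to 1 (valence 3) → 2 H
Totals → C:10, H:11, Cl:1, F:1, I:1, N:2, O:2.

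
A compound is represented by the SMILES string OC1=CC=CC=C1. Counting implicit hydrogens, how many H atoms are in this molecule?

Walk through each heavy atom and fill implicit hydrogens from standard valence (C 4, N 3, O 2, S 2, halogen 1):
  atom 1: O, bond orders sum to 1 (valence 2) → 1 H
  atom 2: C, bond orders sum to 4 (valence 4) → 0 H
  atom 3: C, bond orders sum to 3 (valence 4) → 1 H
  atom 4: C, bond orders sum to 3 (valence 4) → 1 H
  atom 5: C, bond orders sum to 3 (valence 4) → 1 H
  atom 6: C, bond orders sum to 3 (valence 4) → 1 H
  atom 7: C, bond orders sum to 3 (valence 4) → 1 H
Total hydrogens: 6.

6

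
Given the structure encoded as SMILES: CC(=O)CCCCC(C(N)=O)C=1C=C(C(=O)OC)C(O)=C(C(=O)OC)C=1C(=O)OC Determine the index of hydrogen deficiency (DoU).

9

Degree of unsaturation = (number of rings) + (number of π bonds).
Ring closures in the SMILES: 1.
π bonds: 8 double bonds (each 1 DoU) → 8 DoU from unsaturation.
Total DoU = 1 + 8 = 9.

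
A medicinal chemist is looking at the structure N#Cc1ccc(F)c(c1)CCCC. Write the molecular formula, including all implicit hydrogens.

C11H12FN

Walk through each heavy atom and fill implicit hydrogens from standard valence (C 4, N 3, O 2, S 2, halogen 1); for lowercase aromatic atoms, an aromatic c carries 1 H when it has two neighbours and 0 H with three, and aromatic n carries 0 H:
  atom 1: N, bond orders sum to 3 (valence 3) → 0 H
  atom 2: C, bond orders sum to 4 (valence 4) → 0 H
  atom 3: aromatic c, 3 neighbours → 0 H
  atom 4: aromatic c, 2 neighbours → 1 H
  atom 5: aromatic c, 2 neighbours → 1 H
  atom 6: aromatic c, 3 neighbours → 0 H
  atom 7: F (halogen, monovalent) → 0 H
  atom 8: aromatic c, 3 neighbours → 0 H
  atom 9: aromatic c, 2 neighbours → 1 H
  atom 10: C, bond orders sum to 2 (valence 4) → 2 H
  atom 11: C, bond orders sum to 2 (valence 4) → 2 H
  atom 12: C, bond orders sum to 2 (valence 4) → 2 H
  atom 13: C, bond orders sum to 1 (valence 4) → 3 H
Totals → C:11, H:12, F:1, N:1.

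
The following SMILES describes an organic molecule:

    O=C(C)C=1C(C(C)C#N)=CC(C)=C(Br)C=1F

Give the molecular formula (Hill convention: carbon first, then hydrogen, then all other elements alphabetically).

C12H11BrFNO

Walk through each heavy atom and fill implicit hydrogens from standard valence (C 4, N 3, O 2, S 2, halogen 1):
  atom 1: O, bond orders sum to 2 (valence 2) → 0 H
  atom 2: C, bond orders sum to 4 (valence 4) → 0 H
  atom 3: C, bond orders sum to 1 (valence 4) → 3 H
  atom 4: C, bond orders sum to 4 (valence 4) → 0 H
  atom 5: C, bond orders sum to 4 (valence 4) → 0 H
  atom 6: C, bond orders sum to 3 (valence 4) → 1 H
  atom 7: C, bond orders sum to 1 (valence 4) → 3 H
  atom 8: C, bond orders sum to 4 (valence 4) → 0 H
  atom 9: N, bond orders sum to 3 (valence 3) → 0 H
  atom 10: C, bond orders sum to 3 (valence 4) → 1 H
  atom 11: C, bond orders sum to 4 (valence 4) → 0 H
  atom 12: C, bond orders sum to 1 (valence 4) → 3 H
  atom 13: C, bond orders sum to 4 (valence 4) → 0 H
  atom 14: Br (halogen, monovalent) → 0 H
  atom 15: C, bond orders sum to 4 (valence 4) → 0 H
  atom 16: F (halogen, monovalent) → 0 H
Totals → C:12, H:11, Br:1, F:1, N:1, O:1.
In Hill order: C12H11BrFNO.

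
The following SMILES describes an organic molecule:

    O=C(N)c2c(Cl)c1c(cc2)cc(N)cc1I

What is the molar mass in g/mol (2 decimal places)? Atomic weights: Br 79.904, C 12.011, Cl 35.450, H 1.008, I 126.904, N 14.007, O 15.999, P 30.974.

346.55 g/mol

First, the molecular formula is C11H8ClIN2O (counting implicit H from valence).
  C: 11 × 12.011 = 132.121
  Cl: 1 × 35.450 = 35.450
  H: 8 × 1.008 = 8.064
  I: 1 × 126.904 = 126.904
  N: 2 × 14.007 = 28.014
  O: 1 × 15.999 = 15.999
Sum: 11×12.011 + 1×35.450 + 8×1.008 + 1×126.904 + 2×14.007 + 1×15.999 = 346.552 → 346.55 g/mol.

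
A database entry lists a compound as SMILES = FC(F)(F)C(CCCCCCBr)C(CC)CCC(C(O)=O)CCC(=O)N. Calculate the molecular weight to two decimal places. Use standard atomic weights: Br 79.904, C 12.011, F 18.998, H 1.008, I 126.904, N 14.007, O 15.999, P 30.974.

First, the molecular formula is C18H31BrF3NO3 (counting implicit H from valence).
  Br: 1 × 79.904 = 79.904
  C: 18 × 12.011 = 216.198
  F: 3 × 18.998 = 56.994
  H: 31 × 1.008 = 31.248
  N: 1 × 14.007 = 14.007
  O: 3 × 15.999 = 47.997
Sum: 1×79.904 + 18×12.011 + 3×18.998 + 31×1.008 + 1×14.007 + 3×15.999 = 446.348 → 446.35 g/mol.

446.35 g/mol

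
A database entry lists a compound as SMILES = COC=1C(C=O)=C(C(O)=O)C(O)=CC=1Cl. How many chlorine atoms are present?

Scan the SMILES for Cl atoms (remember two-letter symbols like Cl and Br are single atoms).
Chlorine count: 1.

1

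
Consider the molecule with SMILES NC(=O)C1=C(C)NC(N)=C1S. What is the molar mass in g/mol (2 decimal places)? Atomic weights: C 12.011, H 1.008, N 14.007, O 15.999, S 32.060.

First, the molecular formula is C6H9N3OS (counting implicit H from valence).
  C: 6 × 12.011 = 72.066
  H: 9 × 1.008 = 9.072
  N: 3 × 14.007 = 42.021
  O: 1 × 15.999 = 15.999
  S: 1 × 32.060 = 32.060
Sum: 6×12.011 + 9×1.008 + 3×14.007 + 1×15.999 + 1×32.060 = 171.218 → 171.22 g/mol.

171.22 g/mol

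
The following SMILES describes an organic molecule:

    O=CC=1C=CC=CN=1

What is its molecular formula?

Walk through each heavy atom and fill implicit hydrogens from standard valence (C 4, N 3, O 2, S 2, halogen 1):
  atom 1: O, bond orders sum to 2 (valence 2) → 0 H
  atom 2: C, bond orders sum to 3 (valence 4) → 1 H
  atom 3: C, bond orders sum to 4 (valence 4) → 0 H
  atom 4: C, bond orders sum to 3 (valence 4) → 1 H
  atom 5: C, bond orders sum to 3 (valence 4) → 1 H
  atom 6: C, bond orders sum to 3 (valence 4) → 1 H
  atom 7: C, bond orders sum to 3 (valence 4) → 1 H
  atom 8: N, bond orders sum to 3 (valence 3) → 0 H
Totals → C:6, H:5, N:1, O:1.
In Hill order: C6H5NO.

C6H5NO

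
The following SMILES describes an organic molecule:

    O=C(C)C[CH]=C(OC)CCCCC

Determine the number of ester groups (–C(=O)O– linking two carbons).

Scan the SMILES for the ester motif — none present.
Groups that are present: 1 alkene, 1 ether, 1 ketone.

0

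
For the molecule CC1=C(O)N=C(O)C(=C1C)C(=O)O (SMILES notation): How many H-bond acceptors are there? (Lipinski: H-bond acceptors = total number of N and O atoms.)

5

N atoms: 1; O atoms: 4.
Lipinski HBA = 1 + 4 = 5.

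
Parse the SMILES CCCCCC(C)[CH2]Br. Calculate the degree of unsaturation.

0

Molecular formula: C8H17Br.
DoU = (2C + 2 + N − H − X) / 2, where X is the halogen count and O/S are ignored.
    = (2·8 + 2 + 0 − 17 − 1) / 2 = 0 / 2 = 0.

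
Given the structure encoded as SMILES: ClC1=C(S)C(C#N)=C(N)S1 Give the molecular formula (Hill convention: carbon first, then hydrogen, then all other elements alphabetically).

C5H3ClN2S2

Walk through each heavy atom and fill implicit hydrogens from standard valence (C 4, N 3, O 2, S 2, halogen 1):
  atom 1: Cl (halogen, monovalent) → 0 H
  atom 2: C, bond orders sum to 4 (valence 4) → 0 H
  atom 3: C, bond orders sum to 4 (valence 4) → 0 H
  atom 4: S, bond orders sum to 1 (valence 2) → 1 H
  atom 5: C, bond orders sum to 4 (valence 4) → 0 H
  atom 6: C, bond orders sum to 4 (valence 4) → 0 H
  atom 7: N, bond orders sum to 3 (valence 3) → 0 H
  atom 8: C, bond orders sum to 4 (valence 4) → 0 H
  atom 9: N, bond orders sum to 1 (valence 3) → 2 H
  atom 10: S, bond orders sum to 2 (valence 2) → 0 H
Totals → C:5, H:3, Cl:1, N:2, S:2.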